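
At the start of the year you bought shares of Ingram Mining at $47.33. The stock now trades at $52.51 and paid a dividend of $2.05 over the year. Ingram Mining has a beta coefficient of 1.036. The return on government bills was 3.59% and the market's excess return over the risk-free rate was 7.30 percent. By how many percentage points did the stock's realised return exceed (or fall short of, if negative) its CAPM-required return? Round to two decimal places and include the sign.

Realised HPR = (P1 + D1 − P0) / P0 = (52.51 + 2.05 − 47.33) / 47.33 = 7.23 / 47.33 = 15.2757%
CAPM required = R_f + β·MRP = 3.59% + 1.036 × 7.30% = 11.15280%
α = realised − required = 15.2757% − 11.15280% = +4.12%

+4.12%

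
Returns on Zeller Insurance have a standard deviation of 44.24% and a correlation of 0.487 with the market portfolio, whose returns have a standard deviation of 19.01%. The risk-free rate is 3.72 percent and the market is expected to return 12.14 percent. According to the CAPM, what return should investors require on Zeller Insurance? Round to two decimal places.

13.26%

β = ρ × σ_i / σ_m = 0.487 × 44.24% / 19.01% = 1.1333
MRP = 12.14% − 3.72% = 8.42%
E(R) = 3.72% + 1.1333 × 8.42% = 13.26%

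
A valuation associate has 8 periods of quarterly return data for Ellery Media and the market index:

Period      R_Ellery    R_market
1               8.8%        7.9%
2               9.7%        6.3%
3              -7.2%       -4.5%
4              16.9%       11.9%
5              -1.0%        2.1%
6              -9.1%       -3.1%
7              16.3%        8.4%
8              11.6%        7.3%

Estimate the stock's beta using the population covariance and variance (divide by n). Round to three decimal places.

1.700

Mean R_i = (8.8 + 9.7 − 7.2 + 16.9 − 1.0 − 9.1 + 16.3 + 11.6) / 8 = 5.7500%
Mean R_m = (7.9 + 6.3 − 4.5 + 11.9 + 2.1 − 3.1 + 8.4 + 7.3) / 8 = 4.5375%
Σ(R_i − R̄_i)(R_m − R̄_m) = 403.1250  ⇒  Cov = 403.1250 / 8 = 50.3906
Σ(R_m − R̄_m)² = 237.1188  ⇒  Var(R_m) = 237.1188 / 8 = 29.6399
β = Cov / Var(R_m) = 50.3906 / 29.6399 = 1.7001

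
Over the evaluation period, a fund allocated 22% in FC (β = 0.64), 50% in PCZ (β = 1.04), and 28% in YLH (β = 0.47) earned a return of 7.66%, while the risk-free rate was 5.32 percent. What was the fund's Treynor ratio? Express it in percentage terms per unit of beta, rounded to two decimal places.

2.95%

β_P = 0.22×0.64 + 0.50×1.04 + 0.28×0.47 = 0.7924
Treynor = (R_P − R_f) / β_P = (7.66% − 5.32%) / 0.7924 = 2.34% / 0.7924 = 2.95%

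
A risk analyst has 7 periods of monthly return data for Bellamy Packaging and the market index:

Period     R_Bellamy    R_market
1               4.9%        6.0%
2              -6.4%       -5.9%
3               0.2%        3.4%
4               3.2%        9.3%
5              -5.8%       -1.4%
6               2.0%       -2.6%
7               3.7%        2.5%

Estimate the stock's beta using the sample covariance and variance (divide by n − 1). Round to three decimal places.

Mean R_i = (4.9 − 6.4 + 0.2 + 3.2 − 5.8 + 2.0 + 3.7) / 7 = 0.2571%
Mean R_m = (6.0 − 5.9 + 3.4 + 9.3 − 1.4 − 2.6 + 2.5) / 7 = 1.6143%
Σ(R_i − R̄_i)(R_m − R̄_m) = 106.8643  ⇒  Cov = 106.8643 / 6 = 17.8107
Σ(R_m − R̄_m)² = 165.5886  ⇒  Var(R_m) = 165.5886 / 6 = 27.5981
β = Cov / Var(R_m) = 17.8107 / 27.5981 = 0.6454

0.645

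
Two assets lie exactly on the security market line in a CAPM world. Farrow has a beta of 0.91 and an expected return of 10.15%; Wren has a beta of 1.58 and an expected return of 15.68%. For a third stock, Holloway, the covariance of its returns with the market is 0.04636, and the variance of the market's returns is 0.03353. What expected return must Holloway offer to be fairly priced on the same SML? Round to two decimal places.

MRP = (15.68% − 10.15%) / (1.58 − 0.91) = 8.2537%
R_f = 10.15% − 0.91 × 8.2537% = 2.6391%
β_Holloway = Cov / Var(R_m) = 0.04636 / 0.03353 = 1.3826
E(R_Holloway) = R_f + β × MRP = 2.6391% + 1.3826 × 8.2537% = 14.05%

14.05%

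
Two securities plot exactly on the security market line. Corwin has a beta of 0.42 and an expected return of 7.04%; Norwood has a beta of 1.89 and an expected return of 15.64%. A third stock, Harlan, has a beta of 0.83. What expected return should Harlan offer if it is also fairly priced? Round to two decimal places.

9.44%

MRP (SML slope) = (15.64% − 7.04%) / (1.89 − 0.42) = 8.60% / 1.47 = 5.8503%
R_f (intercept) = 7.04% − 0.42 × 5.8503% = 4.5829%
E(R_Harlan) = R_f + β × MRP = 4.5829% + 0.83 × 5.8503% = 9.44%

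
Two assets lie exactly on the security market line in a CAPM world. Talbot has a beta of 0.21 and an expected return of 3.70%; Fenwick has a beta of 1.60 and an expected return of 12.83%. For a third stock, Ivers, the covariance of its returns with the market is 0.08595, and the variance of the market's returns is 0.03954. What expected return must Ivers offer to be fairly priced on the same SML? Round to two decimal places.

MRP = (12.83% − 3.70%) / (1.60 − 0.21) = 6.5683%
R_f = 3.70% − 0.21 × 6.5683% = 2.3207%
β_Ivers = Cov / Var(R_m) = 0.08595 / 0.03954 = 2.1737
E(R_Ivers) = R_f + β × MRP = 2.3207% + 2.1737 × 6.5683% = 16.60%

16.60%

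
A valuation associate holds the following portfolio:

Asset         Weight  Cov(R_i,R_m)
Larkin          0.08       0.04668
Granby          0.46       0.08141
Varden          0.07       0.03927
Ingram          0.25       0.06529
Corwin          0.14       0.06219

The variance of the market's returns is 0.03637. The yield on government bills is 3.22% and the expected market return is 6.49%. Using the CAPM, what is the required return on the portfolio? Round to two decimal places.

9.42%

β_Larkin = 0.04668 / 0.03637 = 1.2835
β_Granby = 0.08141 / 0.03637 = 2.2384
β_Varden = 0.03927 / 0.03637 = 1.0797
β_Ingram = 0.06529 / 0.03637 = 1.7952
β_Corwin = 0.06219 / 0.03637 = 1.7099
β_P = Σ w_i β_i = 0.08×1.2835 + 0.46×2.2384 + 0.07×1.0797 + 0.25×1.7952 + 0.14×1.7099 = 1.8961
MRP = 6.49% − 3.22% = 3.27%
E(R_P) = R_f + β_P × MRP = 3.22% + 1.8961 × 3.27% = 9.42%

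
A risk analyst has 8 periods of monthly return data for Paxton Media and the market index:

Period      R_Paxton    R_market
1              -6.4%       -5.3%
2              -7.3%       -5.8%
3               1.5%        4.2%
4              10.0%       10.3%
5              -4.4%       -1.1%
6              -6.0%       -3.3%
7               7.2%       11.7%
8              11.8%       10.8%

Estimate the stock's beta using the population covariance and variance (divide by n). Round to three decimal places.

1.029

Mean R_i = (-6.4 − 7.3 + 1.5 + 10.0 − 4.4 − 6.0 + 7.2 + 11.8) / 8 = 0.8000%
Mean R_m = (-5.3 − 5.8 + 4.2 + 10.3 − 1.1 − 3.3 + 11.7 + 10.8) / 8 = 2.6875%
Σ(R_i − R̄_i)(R_m − R̄_m) = 404.6800  ⇒  Cov = 404.6800 / 8 = 50.5850
Σ(R_m − R̄_m)² = 393.3088  ⇒  Var(R_m) = 393.3088 / 8 = 49.1636
β = Cov / Var(R_m) = 50.5850 / 49.1636 = 1.0289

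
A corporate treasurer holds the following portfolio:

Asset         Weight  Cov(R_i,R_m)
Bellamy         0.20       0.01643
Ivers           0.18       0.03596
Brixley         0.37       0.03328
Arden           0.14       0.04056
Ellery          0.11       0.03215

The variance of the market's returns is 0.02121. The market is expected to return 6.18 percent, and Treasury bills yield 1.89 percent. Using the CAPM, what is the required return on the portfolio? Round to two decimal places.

β_Bellamy = 0.01643 / 0.02121 = 0.7746
β_Ivers = 0.03596 / 0.02121 = 1.6954
β_Brixley = 0.03328 / 0.02121 = 1.5691
β_Arden = 0.04056 / 0.02121 = 1.9123
β_Ellery = 0.03215 / 0.02121 = 1.5158
β_P = Σ w_i β_i = 0.20×0.7746 + 0.18×1.6954 + 0.37×1.5691 + 0.14×1.9123 + 0.11×1.5158 = 1.4751
MRP = 6.18% − 1.89% = 4.29%
E(R_P) = R_f + β_P × MRP = 1.89% + 1.4751 × 4.29% = 8.22%

8.22%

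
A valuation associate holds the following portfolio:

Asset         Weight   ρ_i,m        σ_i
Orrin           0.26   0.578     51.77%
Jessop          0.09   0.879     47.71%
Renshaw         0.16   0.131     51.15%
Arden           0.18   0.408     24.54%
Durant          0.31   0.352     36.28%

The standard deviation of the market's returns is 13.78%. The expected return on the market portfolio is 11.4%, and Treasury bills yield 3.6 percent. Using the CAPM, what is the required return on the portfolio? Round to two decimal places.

β_Orrin = 0.578 × 51.77% / 13.78% = 2.1715
β_Jessop = 0.879 × 47.71% / 13.78% = 3.0433
β_Renshaw = 0.131 × 51.15% / 13.78% = 0.4863
β_Arden = 0.408 × 24.54% / 13.78% = 0.7266
β_Durant = 0.352 × 36.28% / 13.78% = 0.9267
β_P = Σ w_i β_i = 0.26×2.1715 + 0.09×3.0433 + 0.16×0.4863 + 0.18×0.7266 + 0.31×0.9267 = 1.3344
MRP = 11.4% − 3.6% = 7.80%
E(R_P) = R_f + β_P × MRP = 3.6% + 1.3344 × 7.8% = 14.01%

14.01%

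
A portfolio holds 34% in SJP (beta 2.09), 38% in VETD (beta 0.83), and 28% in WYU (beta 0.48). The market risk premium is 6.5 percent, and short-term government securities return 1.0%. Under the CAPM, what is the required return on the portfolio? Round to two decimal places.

β_P = Σ w_i β_i = 0.34×2.09 + 0.38×0.83 + 0.28×0.48 = 1.1604
E(R_P) = R_f + β_P × MRP = 1.0% + 1.1604 × 6.5% = 8.54%

8.54%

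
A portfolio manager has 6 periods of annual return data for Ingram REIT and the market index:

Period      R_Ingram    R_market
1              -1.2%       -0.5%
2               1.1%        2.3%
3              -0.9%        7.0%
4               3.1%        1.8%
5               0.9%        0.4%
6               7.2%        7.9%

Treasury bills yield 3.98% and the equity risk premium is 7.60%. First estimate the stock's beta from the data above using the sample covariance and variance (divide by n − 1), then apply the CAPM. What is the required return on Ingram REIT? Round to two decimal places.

Mean R_i = (-1.2 + 1.1 − 0.9 + 3.1 + 0.9 + 7.2) / 6 = 1.7000%
Mean R_m = (-0.5 + 2.3 + 7.0 + 1.8 + 0.4 + 7.9) / 6 = 3.1500%
Σ(R_i − R̄_i)(R_m − R̄_m) = 27.5200  ⇒  Cov = 27.5200 / 5 = 5.5040
Σ(R_m − R̄_m)² = 60.8150  ⇒  Var(R_m) = 60.8150 / 5 = 12.1630
β = Cov / Var(R_m) = 5.5040 / 12.1630 = 0.4525
E(R) = R_f + β × MRP = 3.98% + 0.4525 × 7.60% = 7.42%

7.42%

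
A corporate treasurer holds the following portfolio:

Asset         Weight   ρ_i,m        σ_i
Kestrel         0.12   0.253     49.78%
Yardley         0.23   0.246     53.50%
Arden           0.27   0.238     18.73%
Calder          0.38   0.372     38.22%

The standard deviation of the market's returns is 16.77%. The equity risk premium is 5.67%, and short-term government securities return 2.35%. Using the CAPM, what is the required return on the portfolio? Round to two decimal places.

6.12%

β_Kestrel = 0.253 × 49.78% / 16.77% = 0.7510
β_Yardley = 0.246 × 53.50% / 16.77% = 0.7848
β_Arden = 0.238 × 18.73% / 16.77% = 0.2658
β_Calder = 0.372 × 38.22% / 16.77% = 0.8478
β_P = Σ w_i β_i = 0.12×0.7510 + 0.23×0.7848 + 0.27×0.2658 + 0.38×0.8478 = 0.6646
E(R_P) = R_f + β_P × MRP = 2.35% + 0.6646 × 5.67% = 6.12%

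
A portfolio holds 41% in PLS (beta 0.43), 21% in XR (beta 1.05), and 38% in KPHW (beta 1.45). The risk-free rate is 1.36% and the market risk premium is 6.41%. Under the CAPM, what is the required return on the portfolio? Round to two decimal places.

β_P = Σ w_i β_i = 0.41×0.43 + 0.21×1.05 + 0.38×1.45 = 0.9478
E(R_P) = R_f + β_P × MRP = 1.36% + 0.9478 × 6.41% = 7.44%

7.44%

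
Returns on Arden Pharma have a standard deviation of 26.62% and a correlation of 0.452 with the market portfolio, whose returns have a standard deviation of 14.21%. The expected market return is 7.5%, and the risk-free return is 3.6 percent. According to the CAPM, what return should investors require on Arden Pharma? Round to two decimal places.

6.90%

β = ρ × σ_i / σ_m = 0.452 × 26.62% / 14.21% = 0.8467
MRP = 7.5% − 3.6% = 3.90%
E(R) = 3.6% + 0.8467 × 3.9% = 6.90%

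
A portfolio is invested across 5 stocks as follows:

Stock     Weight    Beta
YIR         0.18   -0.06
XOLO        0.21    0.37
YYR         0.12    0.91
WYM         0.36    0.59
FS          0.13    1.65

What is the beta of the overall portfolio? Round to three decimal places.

0.603

β_P = Σ w_i β_i = 0.18×-0.06 + 0.21×0.37 + 0.12×0.91 + 0.36×0.59 + 0.13×1.65 = 0.6030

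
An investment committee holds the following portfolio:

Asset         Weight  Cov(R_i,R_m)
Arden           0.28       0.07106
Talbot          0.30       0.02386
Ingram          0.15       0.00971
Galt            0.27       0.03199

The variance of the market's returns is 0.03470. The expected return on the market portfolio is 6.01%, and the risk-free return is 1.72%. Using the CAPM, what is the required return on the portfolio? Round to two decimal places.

β_Arden = 0.07106 / 0.03470 = 2.0478
β_Talbot = 0.02386 / 0.03470 = 0.6876
β_Ingram = 0.00971 / 0.03470 = 0.2798
β_Galt = 0.03199 / 0.03470 = 0.9219
β_P = Σ w_i β_i = 0.28×2.0478 + 0.30×0.6876 + 0.15×0.2798 + 0.27×0.9219 = 1.0705
MRP = 6.01% − 1.72% = 4.29%
E(R_P) = R_f + β_P × MRP = 1.72% + 1.0705 × 4.29% = 6.31%

6.31%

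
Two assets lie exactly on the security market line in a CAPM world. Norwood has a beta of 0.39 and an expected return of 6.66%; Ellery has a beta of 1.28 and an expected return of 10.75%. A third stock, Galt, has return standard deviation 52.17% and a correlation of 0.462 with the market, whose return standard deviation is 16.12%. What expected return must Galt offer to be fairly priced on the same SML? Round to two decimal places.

11.74%

MRP = (10.75% − 6.66%) / (1.28 − 0.39) = 4.5955%
R_f = 6.66% − 0.39 × 4.5955% = 4.8678%
β_Galt = ρ·σ_i/σ_m = 0.462 × 52.17 / 16.12 = 1.4952
E(R_Galt) = R_f + β × MRP = 4.8678% + 1.4952 × 4.5955% = 11.74%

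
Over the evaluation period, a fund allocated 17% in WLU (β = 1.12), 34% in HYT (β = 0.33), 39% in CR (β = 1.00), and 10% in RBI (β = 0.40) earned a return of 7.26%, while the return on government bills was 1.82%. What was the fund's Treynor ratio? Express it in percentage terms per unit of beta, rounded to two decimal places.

7.43%

β_P = 0.17×1.12 + 0.34×0.33 + 0.39×1.00 + 0.10×0.40 = 0.7326
Treynor = (R_P − R_f) / β_P = (7.26% − 1.82%) / 0.7326 = 5.44% / 0.7326 = 7.43%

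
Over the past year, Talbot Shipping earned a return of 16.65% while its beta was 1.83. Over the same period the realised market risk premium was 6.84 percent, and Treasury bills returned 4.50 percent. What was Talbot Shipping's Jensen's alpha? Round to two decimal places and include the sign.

-0.37%

CAPM benchmark = R_f + β(R_m − R_f) = 4.50% + 1.83 × 6.84% = 17.0172%
α = actual − benchmark = 16.65% − 17.0172% = -0.37%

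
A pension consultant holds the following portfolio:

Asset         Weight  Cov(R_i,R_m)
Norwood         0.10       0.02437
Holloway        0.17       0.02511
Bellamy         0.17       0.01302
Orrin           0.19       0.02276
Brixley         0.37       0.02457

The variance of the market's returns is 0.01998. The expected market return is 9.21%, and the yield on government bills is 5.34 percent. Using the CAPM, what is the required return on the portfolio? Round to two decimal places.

9.67%

β_Norwood = 0.02437 / 0.01998 = 1.2197
β_Holloway = 0.02511 / 0.01998 = 1.2568
β_Bellamy = 0.01302 / 0.01998 = 0.6517
β_Orrin = 0.02276 / 0.01998 = 1.1391
β_Brixley = 0.02457 / 0.01998 = 1.2297
β_P = Σ w_i β_i = 0.10×1.2197 + 0.17×1.2568 + 0.17×0.6517 + 0.19×1.1391 + 0.37×1.2297 = 1.1178
MRP = 9.21% − 5.34% = 3.87%
E(R_P) = R_f + β_P × MRP = 5.34% + 1.1178 × 3.87% = 9.67%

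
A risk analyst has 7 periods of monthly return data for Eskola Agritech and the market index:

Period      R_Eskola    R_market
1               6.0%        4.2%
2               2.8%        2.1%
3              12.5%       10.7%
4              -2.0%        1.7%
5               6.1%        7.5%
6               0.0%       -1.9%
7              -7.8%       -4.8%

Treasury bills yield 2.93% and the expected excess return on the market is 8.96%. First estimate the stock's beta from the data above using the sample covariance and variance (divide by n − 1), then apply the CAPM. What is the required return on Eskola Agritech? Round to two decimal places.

13.36%

Mean R_i = (6.0 + 2.8 + 12.5 − 2.0 + 6.1 + 0.0 − 7.8) / 7 = 2.5143%
Mean R_m = (4.2 + 2.1 + 10.7 + 1.7 + 7.5 − 1.9 − 4.8) / 7 = 2.7857%
Σ(R_i − R̄_i)(R_m − R̄_m) = 195.5914  ⇒  Cov = 195.5914 / 6 = 32.5986
Σ(R_m − R̄_m)² = 168.0086  ⇒  Var(R_m) = 168.0086 / 6 = 28.0014
β = Cov / Var(R_m) = 32.5986 / 28.0014 = 1.1642
E(R) = R_f + β × MRP = 2.93% + 1.1642 × 8.96% = 13.36%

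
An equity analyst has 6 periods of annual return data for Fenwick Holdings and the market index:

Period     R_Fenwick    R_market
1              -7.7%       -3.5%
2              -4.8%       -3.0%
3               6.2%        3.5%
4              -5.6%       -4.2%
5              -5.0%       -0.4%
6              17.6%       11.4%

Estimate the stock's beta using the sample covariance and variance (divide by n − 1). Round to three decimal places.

Mean R_i = (-7.7 − 4.8 + 6.2 − 5.6 − 5.0 + 17.6) / 6 = 0.1167%
Mean R_m = (-3.5 − 3.0 + 3.5 − 4.2 − 0.4 + 11.4) / 6 = 0.6333%
Σ(R_i − R̄_i)(R_m − R̄_m) = 288.7667  ⇒  Cov = 288.7667 / 5 = 57.7533
Σ(R_m − R̄_m)² = 178.8533  ⇒  Var(R_m) = 178.8533 / 5 = 35.7707
β = Cov / Var(R_m) = 57.7533 / 35.7707 = 1.6145

1.615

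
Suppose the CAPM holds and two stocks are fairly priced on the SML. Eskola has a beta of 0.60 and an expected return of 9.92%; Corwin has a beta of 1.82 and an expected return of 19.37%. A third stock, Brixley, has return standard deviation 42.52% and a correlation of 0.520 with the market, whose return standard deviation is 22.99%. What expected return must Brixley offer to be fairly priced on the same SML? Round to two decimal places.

12.72%

MRP = (19.37% − 9.92%) / (1.82 − 0.60) = 7.7459%
R_f = 9.92% − 0.60 × 7.7459% = 5.2725%
β_Brixley = ρ·σ_i/σ_m = 0.520 × 42.52 / 22.99 = 0.9617
E(R_Brixley) = R_f + β × MRP = 5.2725% + 0.9617 × 7.7459% = 12.72%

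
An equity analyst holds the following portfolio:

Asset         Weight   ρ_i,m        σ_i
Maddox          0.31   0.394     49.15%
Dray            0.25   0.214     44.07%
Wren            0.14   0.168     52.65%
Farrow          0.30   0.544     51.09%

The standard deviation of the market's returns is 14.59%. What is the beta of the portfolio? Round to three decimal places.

1.229

β_Maddox = 0.394 × 49.15% / 14.59% = 1.3273
β_Dray = 0.214 × 44.07% / 14.59% = 0.6464
β_Wren = 0.168 × 52.65% / 14.59% = 0.6063
β_Farrow = 0.544 × 51.09% / 14.59% = 1.9049
β_P = Σ w_i β_i = 0.31×1.3273 + 0.25×0.6464 + 0.14×0.6063 + 0.30×1.9049 = 1.2294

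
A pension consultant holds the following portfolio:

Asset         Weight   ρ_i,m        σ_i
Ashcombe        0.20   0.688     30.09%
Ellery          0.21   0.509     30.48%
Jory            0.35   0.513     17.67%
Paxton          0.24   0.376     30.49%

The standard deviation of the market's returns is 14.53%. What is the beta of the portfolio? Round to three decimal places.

0.917

β_Ashcombe = 0.688 × 30.09% / 14.53% = 1.4248
β_Ellery = 0.509 × 30.48% / 14.53% = 1.0677
β_Jory = 0.513 × 17.67% / 14.53% = 0.6239
β_Paxton = 0.376 × 30.49% / 14.53% = 0.7890
β_P = Σ w_i β_i = 0.20×1.4248 + 0.21×1.0677 + 0.35×0.6239 + 0.24×0.7890 = 0.9169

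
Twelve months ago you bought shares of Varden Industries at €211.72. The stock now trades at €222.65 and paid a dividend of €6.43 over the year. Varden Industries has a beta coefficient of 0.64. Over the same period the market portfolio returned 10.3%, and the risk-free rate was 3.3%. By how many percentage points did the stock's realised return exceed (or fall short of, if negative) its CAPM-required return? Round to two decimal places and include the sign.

+0.42%

Realised HPR = (P1 + D1 − P0) / P0 = (222.65 + 6.43 − 211.72) / 211.72 = 17.36 / 211.72 = 8.1995%
MRP = 10.3% − 3.3% = 7.00%
CAPM required = R_f + β·MRP = 3.3% + 0.64 × 7.0% = 7.7800%
α = realised − required = 8.1995% − 7.7800% = +0.42%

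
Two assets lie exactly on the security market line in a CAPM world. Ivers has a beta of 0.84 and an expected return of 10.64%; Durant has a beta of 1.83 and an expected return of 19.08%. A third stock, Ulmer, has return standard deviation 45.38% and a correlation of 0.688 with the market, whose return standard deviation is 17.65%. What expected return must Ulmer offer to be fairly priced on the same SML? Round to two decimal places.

MRP = (19.08% − 10.64%) / (1.83 − 0.84) = 8.5253%
R_f = 10.64% − 0.84 × 8.5253% = 3.4787%
β_Ulmer = ρ·σ_i/σ_m = 0.688 × 45.38 / 17.65 = 1.7689
E(R_Ulmer) = R_f + β × MRP = 3.4787% + 1.7689 × 8.5253% = 18.56%

18.56%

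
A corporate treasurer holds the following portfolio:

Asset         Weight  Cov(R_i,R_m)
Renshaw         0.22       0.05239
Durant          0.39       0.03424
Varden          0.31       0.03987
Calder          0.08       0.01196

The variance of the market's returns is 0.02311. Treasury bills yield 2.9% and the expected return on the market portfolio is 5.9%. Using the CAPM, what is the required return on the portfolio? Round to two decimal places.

β_Renshaw = 0.05239 / 0.02311 = 2.2670
β_Durant = 0.03424 / 0.02311 = 1.4816
β_Varden = 0.03987 / 0.02311 = 1.7252
β_Calder = 0.01196 / 0.02311 = 0.5175
β_P = Σ w_i β_i = 0.22×2.2670 + 0.39×1.4816 + 0.31×1.7252 + 0.08×0.5175 = 1.6528
MRP = 5.9% − 2.9% = 3.00%
E(R_P) = R_f + β_P × MRP = 2.9% + 1.6528 × 3.0% = 7.86%

7.86%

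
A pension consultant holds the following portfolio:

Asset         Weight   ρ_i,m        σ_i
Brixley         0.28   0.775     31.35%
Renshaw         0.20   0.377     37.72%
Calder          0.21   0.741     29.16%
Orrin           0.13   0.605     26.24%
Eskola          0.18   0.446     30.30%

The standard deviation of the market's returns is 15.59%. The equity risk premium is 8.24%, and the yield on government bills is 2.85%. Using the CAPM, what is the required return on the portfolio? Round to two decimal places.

12.72%

β_Brixley = 0.775 × 31.35% / 15.59% = 1.5585
β_Renshaw = 0.377 × 37.72% / 15.59% = 0.9122
β_Calder = 0.741 × 29.16% / 15.59% = 1.3860
β_Orrin = 0.605 × 26.24% / 15.59% = 1.0183
β_Eskola = 0.446 × 30.30% / 15.59% = 0.8668
β_P = Σ w_i β_i = 0.28×1.5585 + 0.20×0.9122 + 0.21×1.3860 + 0.13×1.0183 + 0.18×0.8668 = 1.1983
E(R_P) = R_f + β_P × MRP = 2.85% + 1.1983 × 8.24% = 12.72%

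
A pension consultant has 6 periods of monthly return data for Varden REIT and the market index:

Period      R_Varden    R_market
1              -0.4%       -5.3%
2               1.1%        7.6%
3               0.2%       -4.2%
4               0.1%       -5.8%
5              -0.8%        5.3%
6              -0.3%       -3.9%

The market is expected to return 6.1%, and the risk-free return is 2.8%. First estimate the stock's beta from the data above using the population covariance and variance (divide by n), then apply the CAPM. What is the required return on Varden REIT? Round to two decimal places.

2.91%

Mean R_i = (-0.4 + 1.1 + 0.2 + 0.1 − 0.8 − 0.3) / 6 = -0.0167%
Mean R_m = (-5.3 + 7.6 − 4.2 − 5.8 + 5.3 − 3.9) / 6 = -1.0500%
Σ(R_i − R̄_i)(R_m − R̄_m) = 5.8850  ⇒  Cov = 5.8850 / 6 = 0.9808
Σ(R_m − R̄_m)² = 173.8150  ⇒  Var(R_m) = 173.8150 / 6 = 28.9692
β = Cov / Var(R_m) = 0.9808 / 28.9692 = 0.0339
MRP = 6.1% − 2.8% = 3.30%
E(R) = R_f + β × MRP = 2.8% + 0.0339 × 3.3% = 2.91%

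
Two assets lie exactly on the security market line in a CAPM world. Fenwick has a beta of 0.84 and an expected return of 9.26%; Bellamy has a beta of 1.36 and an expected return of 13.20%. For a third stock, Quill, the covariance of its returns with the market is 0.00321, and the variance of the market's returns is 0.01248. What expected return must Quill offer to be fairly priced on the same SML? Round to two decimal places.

4.84%

MRP = (13.20% − 9.26%) / (1.36 − 0.84) = 7.5769%
R_f = 9.26% − 0.84 × 7.5769% = 2.8954%
β_Quill = Cov / Var(R_m) = 0.00321 / 0.01248 = 0.2572
E(R_Quill) = R_f + β × MRP = 2.8954% + 0.2572 × 7.5769% = 4.84%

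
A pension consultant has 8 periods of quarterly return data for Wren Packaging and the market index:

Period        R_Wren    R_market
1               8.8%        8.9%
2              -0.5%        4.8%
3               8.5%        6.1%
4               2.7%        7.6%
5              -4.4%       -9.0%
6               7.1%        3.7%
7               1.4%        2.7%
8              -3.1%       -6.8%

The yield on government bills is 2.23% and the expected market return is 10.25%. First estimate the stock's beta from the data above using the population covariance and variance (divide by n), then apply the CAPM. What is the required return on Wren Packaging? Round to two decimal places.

Mean R_i = (8.8 − 0.5 + 8.5 + 2.7 − 4.4 + 7.1 + 1.4 − 3.1) / 8 = 2.5625%
Mean R_m = (8.9 + 4.8 + 6.1 + 7.6 − 9.0 + 3.7 + 2.7 − 6.8) / 8 = 2.2500%
Σ(R_i − R̄_i)(R_m − R̄_m) = 192.8950  ⇒  Cov = 192.8950 / 8 = 24.1119
Σ(R_m − R̄_m)² = 304.9400  ⇒  Var(R_m) = 304.9400 / 8 = 38.1175
β = Cov / Var(R_m) = 24.1119 / 38.1175 = 0.6326
MRP = 10.25% − 2.23% = 8.02%
E(R) = R_f + β × MRP = 2.23% + 0.6326 × 8.02% = 7.30%

7.30%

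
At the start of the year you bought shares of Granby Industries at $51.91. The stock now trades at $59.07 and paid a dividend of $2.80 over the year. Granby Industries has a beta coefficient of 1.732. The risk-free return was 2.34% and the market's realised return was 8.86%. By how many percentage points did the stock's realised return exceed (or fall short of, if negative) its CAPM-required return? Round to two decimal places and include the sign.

+5.55%

Realised HPR = (P1 + D1 − P0) / P0 = (59.07 + 2.80 − 51.91) / 51.91 = 9.96 / 51.91 = 19.1871%
MRP = 8.86% − 2.34% = 6.52%
CAPM required = R_f + β·MRP = 2.34% + 1.732 × 6.52% = 13.63264%
α = realised − required = 19.1871% − 13.63264% = +5.55%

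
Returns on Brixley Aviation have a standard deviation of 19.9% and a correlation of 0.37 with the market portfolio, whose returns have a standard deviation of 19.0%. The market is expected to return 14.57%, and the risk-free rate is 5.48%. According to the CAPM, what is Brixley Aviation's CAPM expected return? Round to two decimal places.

β = ρ × σ_i / σ_m = 0.37 × 19.9% / 19.0% = 0.3875
MRP = 14.57% − 5.48% = 9.09%
E(R) = 5.48% + 0.3875 × 9.09% = 9.00%

9.00%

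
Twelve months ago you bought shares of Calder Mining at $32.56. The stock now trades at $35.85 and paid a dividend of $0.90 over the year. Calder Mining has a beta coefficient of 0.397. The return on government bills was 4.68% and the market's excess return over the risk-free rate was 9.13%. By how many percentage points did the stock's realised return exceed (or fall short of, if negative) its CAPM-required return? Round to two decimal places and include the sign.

+4.56%

Realised HPR = (P1 + D1 − P0) / P0 = (35.85 + 0.90 − 32.56) / 32.56 = 4.19 / 32.56 = 12.8686%
CAPM required = R_f + β·MRP = 4.68% + 0.397 × 9.13% = 8.30461%
α = realised − required = 12.8686% − 8.30461% = +4.56%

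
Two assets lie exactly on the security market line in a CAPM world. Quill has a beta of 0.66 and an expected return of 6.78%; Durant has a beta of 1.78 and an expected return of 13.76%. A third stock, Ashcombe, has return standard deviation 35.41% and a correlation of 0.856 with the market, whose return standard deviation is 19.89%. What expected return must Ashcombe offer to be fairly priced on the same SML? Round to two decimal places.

MRP = (13.76% − 6.78%) / (1.78 − 0.66) = 6.2321%
R_f = 6.78% − 0.66 × 6.2321% = 2.6668%
β_Ashcombe = ρ·σ_i/σ_m = 0.856 × 35.41 / 19.89 = 1.5239
E(R_Ashcombe) = R_f + β × MRP = 2.6668% + 1.5239 × 6.2321% = 12.16%

12.16%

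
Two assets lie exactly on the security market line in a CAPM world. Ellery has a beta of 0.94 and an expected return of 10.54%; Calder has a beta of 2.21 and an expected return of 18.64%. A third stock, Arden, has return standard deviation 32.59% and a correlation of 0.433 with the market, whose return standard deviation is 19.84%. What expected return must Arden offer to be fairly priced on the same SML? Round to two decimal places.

9.08%

MRP = (18.64% − 10.54%) / (2.21 − 0.94) = 6.3780%
R_f = 10.54% − 0.94 × 6.3780% = 4.5447%
β_Arden = ρ·σ_i/σ_m = 0.433 × 32.59 / 19.84 = 0.7113
E(R_Arden) = R_f + β × MRP = 4.5447% + 0.7113 × 6.3780% = 9.08%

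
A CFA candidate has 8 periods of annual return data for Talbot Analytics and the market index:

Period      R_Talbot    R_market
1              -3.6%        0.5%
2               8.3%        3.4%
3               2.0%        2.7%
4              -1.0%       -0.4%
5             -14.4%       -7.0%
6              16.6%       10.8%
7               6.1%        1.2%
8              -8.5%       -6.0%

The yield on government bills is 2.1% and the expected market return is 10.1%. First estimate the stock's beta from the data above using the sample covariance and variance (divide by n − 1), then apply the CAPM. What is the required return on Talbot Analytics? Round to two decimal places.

15.51%

Mean R_i = (-3.6 + 8.3 + 2.0 − 1.0 − 14.4 + 16.6 + 6.1 − 8.5) / 8 = 0.6875%
Mean R_m = (0.5 + 3.4 + 2.7 − 0.4 − 7.0 + 10.8 + 1.2 − 6.0) / 8 = 0.6500%
Σ(R_i − R̄_i)(R_m − R̄_m) = 367.0450  ⇒  Cov = 367.0450 / 7 = 52.4350
Σ(R_m − R̄_m)² = 218.9600  ⇒  Var(R_m) = 218.9600 / 7 = 31.2800
β = Cov / Var(R_m) = 52.4350 / 31.2800 = 1.6763
MRP = 10.1% − 2.1% = 8.00%
E(R) = R_f + β × MRP = 2.1% + 1.6763 × 8.0% = 15.51%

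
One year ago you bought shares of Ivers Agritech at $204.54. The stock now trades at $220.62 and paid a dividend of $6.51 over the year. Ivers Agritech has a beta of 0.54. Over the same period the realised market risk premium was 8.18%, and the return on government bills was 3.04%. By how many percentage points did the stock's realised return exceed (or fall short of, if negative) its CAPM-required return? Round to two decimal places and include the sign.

+3.59%

Realised HPR = (P1 + D1 − P0) / P0 = (220.62 + 6.51 − 204.54) / 204.54 = 22.59 / 204.54 = 11.0443%
CAPM required = R_f + β·MRP = 3.04% + 0.54 × 8.18% = 7.4572%
α = realised − required = 11.0443% − 7.4572% = +3.59%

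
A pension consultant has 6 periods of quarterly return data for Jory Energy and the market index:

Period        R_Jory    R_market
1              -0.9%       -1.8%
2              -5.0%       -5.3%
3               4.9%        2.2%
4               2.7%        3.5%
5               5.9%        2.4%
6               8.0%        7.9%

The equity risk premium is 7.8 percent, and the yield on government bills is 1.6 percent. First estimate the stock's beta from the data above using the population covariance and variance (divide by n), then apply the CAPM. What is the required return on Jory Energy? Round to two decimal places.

Mean R_i = (-0.9 − 5.0 + 4.9 + 2.7 + 5.9 + 8.0) / 6 = 2.6000%
Mean R_m = (-1.8 − 5.3 + 2.2 + 3.5 + 2.4 + 7.9) / 6 = 1.4833%
Σ(R_i − R̄_i)(R_m − R̄_m) = 102.5700  ⇒  Cov = 102.5700 / 6 = 17.0950
Σ(R_m − R̄_m)² = 103.3883  ⇒  Var(R_m) = 103.3883 / 6 = 17.2314
β = Cov / Var(R_m) = 17.0950 / 17.2314 = 0.9921
E(R) = R_f + β × MRP = 1.6% + 0.9921 × 7.8% = 9.34%

9.34%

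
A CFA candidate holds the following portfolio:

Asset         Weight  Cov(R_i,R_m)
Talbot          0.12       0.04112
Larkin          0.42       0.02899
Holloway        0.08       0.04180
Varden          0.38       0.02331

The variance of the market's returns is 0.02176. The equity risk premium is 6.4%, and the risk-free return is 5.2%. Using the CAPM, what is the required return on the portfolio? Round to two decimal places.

β_Talbot = 0.04112 / 0.02176 = 1.8897
β_Larkin = 0.02899 / 0.02176 = 1.3323
β_Holloway = 0.04180 / 0.02176 = 1.9210
β_Varden = 0.02331 / 0.02176 = 1.0712
β_P = Σ w_i β_i = 0.12×1.8897 + 0.42×1.3323 + 0.08×1.9210 + 0.38×1.0712 = 1.3471
E(R_P) = R_f + β_P × MRP = 5.2% + 1.3471 × 6.4% = 13.82%

13.82%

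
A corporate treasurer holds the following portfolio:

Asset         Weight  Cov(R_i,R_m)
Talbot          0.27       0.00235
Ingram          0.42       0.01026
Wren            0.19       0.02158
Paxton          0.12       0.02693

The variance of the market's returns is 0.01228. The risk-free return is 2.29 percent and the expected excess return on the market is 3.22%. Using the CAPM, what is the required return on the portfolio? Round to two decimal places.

5.51%

β_Talbot = 0.00235 / 0.01228 = 0.1914
β_Ingram = 0.01026 / 0.01228 = 0.8355
β_Wren = 0.02158 / 0.01228 = 1.7573
β_Paxton = 0.02693 / 0.01228 = 2.1930
β_P = Σ w_i β_i = 0.27×0.1914 + 0.42×0.8355 + 0.19×1.7573 + 0.12×2.1930 = 0.9996
E(R_P) = R_f + β_P × MRP = 2.29% + 0.9996 × 3.22% = 5.51%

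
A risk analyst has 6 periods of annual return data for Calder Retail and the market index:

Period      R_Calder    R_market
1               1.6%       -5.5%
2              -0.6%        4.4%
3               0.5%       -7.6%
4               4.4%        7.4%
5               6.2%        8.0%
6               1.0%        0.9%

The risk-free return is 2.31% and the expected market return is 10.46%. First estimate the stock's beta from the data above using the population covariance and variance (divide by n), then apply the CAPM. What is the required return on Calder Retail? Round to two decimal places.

4.23%

Mean R_i = (1.6 − 0.6 + 0.5 + 4.4 + 6.2 + 1.0) / 6 = 2.1833%
Mean R_m = (-5.5 + 4.4 − 7.6 + 7.4 + 8.0 + 0.9) / 6 = 1.2667%
Σ(R_i − R̄_i)(R_m − R̄_m) = 51.2267  ⇒  Cov = 51.2267 / 6 = 8.5378
Σ(R_m − R̄_m)² = 217.3133  ⇒  Var(R_m) = 217.3133 / 6 = 36.2189
β = Cov / Var(R_m) = 8.5378 / 36.2189 = 0.2357
MRP = 10.46% − 2.31% = 8.15%
E(R) = R_f + β × MRP = 2.31% + 0.2357 × 8.15% = 4.23%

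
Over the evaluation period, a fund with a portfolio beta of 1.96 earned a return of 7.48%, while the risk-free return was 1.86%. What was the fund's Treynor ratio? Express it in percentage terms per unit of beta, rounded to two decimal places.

2.87%

Treynor = (R_P − R_f) / β_P = (7.48% − 1.86%) / 1.9600 = 5.62% / 1.9600 = 2.87%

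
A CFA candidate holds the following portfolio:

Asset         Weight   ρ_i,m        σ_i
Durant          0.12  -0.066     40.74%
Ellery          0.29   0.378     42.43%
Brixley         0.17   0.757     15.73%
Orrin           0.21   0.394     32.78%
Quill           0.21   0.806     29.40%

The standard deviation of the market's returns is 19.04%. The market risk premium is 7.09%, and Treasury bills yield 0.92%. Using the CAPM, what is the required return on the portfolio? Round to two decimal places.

β_Durant = -0.066 × 40.74% / 19.04% = -0.1412
β_Ellery = 0.378 × 42.43% / 19.04% = 0.8424
β_Brixley = 0.757 × 15.73% / 19.04% = 0.6254
β_Orrin = 0.394 × 32.78% / 19.04% = 0.6783
β_Quill = 0.806 × 29.40% / 19.04% = 1.2446
β_P = Σ w_i β_i = 0.12×-0.1412 + 0.29×0.8424 + 0.17×0.6254 + 0.21×0.6783 + 0.21×1.2446 = 0.7375
E(R_P) = R_f + β_P × MRP = 0.92% + 0.7375 × 7.09% = 6.15%

6.15%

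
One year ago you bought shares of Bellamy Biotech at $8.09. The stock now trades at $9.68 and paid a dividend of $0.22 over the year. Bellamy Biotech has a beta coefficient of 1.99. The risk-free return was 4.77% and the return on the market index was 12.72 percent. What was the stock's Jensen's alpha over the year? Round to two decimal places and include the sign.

Realised HPR = (P1 + D1 − P0) / P0 = (9.68 + 0.22 − 8.09) / 8.09 = 1.81 / 8.09 = 22.3733%
MRP = 12.72% − 4.77% = 7.95%
CAPM required = R_f + β·MRP = 4.77% + 1.99 × 7.95% = 20.5905%
α = realised − required = 22.3733% − 20.5905% = +1.78%

+1.78%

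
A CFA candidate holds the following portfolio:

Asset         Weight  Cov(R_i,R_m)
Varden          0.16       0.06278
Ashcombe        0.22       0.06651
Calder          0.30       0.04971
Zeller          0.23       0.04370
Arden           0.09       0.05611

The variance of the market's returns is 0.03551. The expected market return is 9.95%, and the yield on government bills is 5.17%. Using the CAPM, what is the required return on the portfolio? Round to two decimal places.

12.53%

β_Varden = 0.06278 / 0.03551 = 1.7680
β_Ashcombe = 0.06651 / 0.03551 = 1.8730
β_Calder = 0.04971 / 0.03551 = 1.3999
β_Zeller = 0.04370 / 0.03551 = 1.2306
β_Arden = 0.05611 / 0.03551 = 1.5801
β_P = Σ w_i β_i = 0.16×1.7680 + 0.22×1.8730 + 0.30×1.3999 + 0.23×1.2306 + 0.09×1.5801 = 1.5402
MRP = 9.95% − 5.17% = 4.78%
E(R_P) = R_f + β_P × MRP = 5.17% + 1.5402 × 4.78% = 12.53%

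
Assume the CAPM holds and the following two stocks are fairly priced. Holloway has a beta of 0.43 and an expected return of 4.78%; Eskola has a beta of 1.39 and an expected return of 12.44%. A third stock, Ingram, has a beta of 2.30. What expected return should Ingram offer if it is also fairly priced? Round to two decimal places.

19.70%

MRP (SML slope) = (12.44% − 4.78%) / (1.39 − 0.43) = 7.66% / 0.96 = 7.9792%
R_f (intercept) = 4.78% − 0.43 × 7.9792% = 1.3489%
E(R_Ingram) = R_f + β × MRP = 1.3489% + 2.30 × 7.9792% = 19.70%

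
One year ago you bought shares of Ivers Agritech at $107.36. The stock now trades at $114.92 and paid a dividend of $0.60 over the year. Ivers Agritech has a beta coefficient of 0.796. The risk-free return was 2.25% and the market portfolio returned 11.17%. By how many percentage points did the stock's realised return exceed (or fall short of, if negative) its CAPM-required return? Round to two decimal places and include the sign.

Realised HPR = (P1 + D1 − P0) / P0 = (114.92 + 0.60 − 107.36) / 107.36 = 8.16 / 107.36 = 7.6006%
MRP = 11.17% − 2.25% = 8.92%
CAPM required = R_f + β·MRP = 2.25% + 0.796 × 8.92% = 9.35032%
α = realised − required = 7.6006% − 9.35032% = -1.75%

-1.75%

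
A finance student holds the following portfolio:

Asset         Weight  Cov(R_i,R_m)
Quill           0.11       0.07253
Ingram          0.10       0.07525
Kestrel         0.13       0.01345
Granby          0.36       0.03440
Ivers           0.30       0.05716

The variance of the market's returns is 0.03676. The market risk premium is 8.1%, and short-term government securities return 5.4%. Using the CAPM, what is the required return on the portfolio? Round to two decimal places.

β_Quill = 0.07253 / 0.03676 = 1.9731
β_Ingram = 0.07525 / 0.03676 = 2.0471
β_Kestrel = 0.01345 / 0.03676 = 0.3659
β_Granby = 0.03440 / 0.03676 = 0.9358
β_Ivers = 0.05716 / 0.03676 = 1.5550
β_P = Σ w_i β_i = 0.11×1.9731 + 0.10×2.0471 + 0.13×0.3659 + 0.36×0.9358 + 0.30×1.5550 = 1.2727
E(R_P) = R_f + β_P × MRP = 5.4% + 1.2727 × 8.1% = 15.71%

15.71%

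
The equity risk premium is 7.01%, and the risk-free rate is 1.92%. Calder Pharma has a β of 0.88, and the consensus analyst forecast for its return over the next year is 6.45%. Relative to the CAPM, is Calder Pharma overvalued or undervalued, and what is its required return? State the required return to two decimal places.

Required return = R_f + β·MRP = 1.92% + 0.88 × 7.01% = 8.09%
Forecast 6.45% < required 8.09% → the stock plots below the SML → overvalued.

Overvalued; required return 8.09%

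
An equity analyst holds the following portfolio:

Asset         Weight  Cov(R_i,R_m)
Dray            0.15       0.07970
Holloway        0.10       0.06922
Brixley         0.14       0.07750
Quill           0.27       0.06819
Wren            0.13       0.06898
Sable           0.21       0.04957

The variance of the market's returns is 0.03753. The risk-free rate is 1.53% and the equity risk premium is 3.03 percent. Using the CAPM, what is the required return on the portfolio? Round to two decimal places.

β_Dray = 0.07970 / 0.03753 = 2.1236
β_Holloway = 0.06922 / 0.03753 = 1.8444
β_Brixley = 0.07750 / 0.03753 = 2.0650
β_Quill = 0.06819 / 0.03753 = 1.8169
β_Wren = 0.06898 / 0.03753 = 1.8380
β_Sable = 0.04957 / 0.03753 = 1.3208
β_P = Σ w_i β_i = 0.15×2.1236 + 0.10×1.8444 + 0.14×2.0650 + 0.27×1.8169 + 0.13×1.8380 + 0.21×1.3208 = 1.7990
E(R_P) = R_f + β_P × MRP = 1.53% + 1.7990 × 3.03% = 6.98%

6.98%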